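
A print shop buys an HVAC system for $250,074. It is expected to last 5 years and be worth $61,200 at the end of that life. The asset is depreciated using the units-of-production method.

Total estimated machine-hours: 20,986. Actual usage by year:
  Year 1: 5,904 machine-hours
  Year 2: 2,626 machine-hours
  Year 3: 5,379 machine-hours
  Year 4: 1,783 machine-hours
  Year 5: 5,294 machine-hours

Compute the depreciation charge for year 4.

Depreciable base = $250,074 − $61,200 = $188,874.
Rate = $188,874 / 20,986 machine-hours = $9 per machine-hour.
Year 1: 5,904 × $9 = $53,136. Book value $196,938.
Year 2: 2,626 × $9 = $23,634. Book value $173,304.
Year 3: 5,379 × $9 = $48,411. Book value $124,893.
Year 4: 1,783 × $9 = $16,047. Book value $108,846.

$16,047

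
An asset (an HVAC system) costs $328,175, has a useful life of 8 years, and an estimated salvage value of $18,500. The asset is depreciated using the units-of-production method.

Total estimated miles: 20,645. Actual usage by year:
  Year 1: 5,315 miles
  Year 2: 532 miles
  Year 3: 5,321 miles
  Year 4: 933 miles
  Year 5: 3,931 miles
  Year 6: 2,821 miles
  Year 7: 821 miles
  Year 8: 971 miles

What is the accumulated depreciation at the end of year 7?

Depreciable base = $328,175 − $18,500 = $309,675.
Rate = $309,675 / 20,645 miles = $15 per mile.
Year 1: 5,315 × $15 = $79,725. Book value $248,450.
Year 2: 532 × $15 = $7,980. Book value $240,470.
Year 3: 5,321 × $15 = $79,815. Book value $160,655.
Year 4: 933 × $15 = $13,995. Book value $146,660.
Year 5: 3,931 × $15 = $58,965. Book value $87,695.
Year 6: 2,821 × $15 = $42,315. Book value $45,380.
Year 7: 821 × $15 = $12,315. Book value $33,065.
Accumulated through year 7 = $328,175 − $33,065 = $295,110.

$295,110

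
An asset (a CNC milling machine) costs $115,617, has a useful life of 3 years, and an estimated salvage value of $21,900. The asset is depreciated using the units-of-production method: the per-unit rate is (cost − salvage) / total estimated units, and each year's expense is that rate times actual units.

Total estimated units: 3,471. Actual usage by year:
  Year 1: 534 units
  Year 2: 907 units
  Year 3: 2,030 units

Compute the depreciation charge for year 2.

Depreciable base = $115,617 − $21,900 = $93,717.
Rate = $93,717 / 3,471 units = $27 per unit.
Year 1: 534 × $27 = $14,418. Book value $101,199.
Year 2: 907 × $27 = $24,489. Book value $76,710.

$24,489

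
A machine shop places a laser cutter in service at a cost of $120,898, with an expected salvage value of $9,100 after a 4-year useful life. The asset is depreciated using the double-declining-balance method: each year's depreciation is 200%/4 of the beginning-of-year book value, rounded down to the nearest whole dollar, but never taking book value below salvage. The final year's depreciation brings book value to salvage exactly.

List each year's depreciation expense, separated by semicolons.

$60,449; $30,224; $15,112; $6,013

Depreciable base = $120,898 − $9,100 = $111,798.
Year 1: ⌊$120,898 × 200%/4⌋ = $60,449. Book value $60,449.
Year 2: ⌊$60,449 × 200%/4⌋ = $30,224. Book value $30,225.
Year 3: ⌊$30,225 × 200%/4⌋ = $15,112. Book value $15,113.
Year 4 (final): $15,113 − $9,100 = $6,013. Book value $9,100.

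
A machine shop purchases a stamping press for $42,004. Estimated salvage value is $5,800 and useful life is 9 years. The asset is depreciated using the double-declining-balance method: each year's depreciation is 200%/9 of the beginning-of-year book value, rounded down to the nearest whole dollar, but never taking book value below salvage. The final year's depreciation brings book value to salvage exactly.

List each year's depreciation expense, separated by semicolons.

Depreciable base = $42,004 − $5,800 = $36,204.
Year 1: ⌊$42,004 × 200%/9⌋ = $9,334. Book value $32,670.
Year 2: ⌊$32,670 × 200%/9⌋ = $7,260. Book value $25,410.
Year 3: ⌊$25,410 × 200%/9⌋ = $5,646. Book value $19,764.
Year 4: ⌊$19,764 × 200%/9⌋ = $4,392. Book value $15,372.
Year 5: ⌊$15,372 × 200%/9⌋ = $3,416. Book value $11,956.
Year 6: ⌊$11,956 × 200%/9⌋ = $2,656. Book value $9,300.
Year 7: ⌊$9,300 × 200%/9⌋ = $2,066. Book value $7,234.
Year 8: ⌊$7,234 × 200%/9⌋ = $1,607, capped at $1,434. Book value $5,800.
Year 9 (final): $5,800 − $5,800 = $0. Book value $5,800.

$9,334; $7,260; $5,646; $4,392; $3,416; $2,656; $2,066; $1,434; $0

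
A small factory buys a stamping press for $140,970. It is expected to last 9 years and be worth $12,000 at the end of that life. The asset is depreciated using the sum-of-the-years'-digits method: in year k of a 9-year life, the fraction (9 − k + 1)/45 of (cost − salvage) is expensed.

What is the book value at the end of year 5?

$40,660

Depreciable base = $140,970 − $12,000 = $128,970.
Sum of the years' digits = 9+8+7+6+5+4+3+2+1 = 45.
Year 1: $128,970 × 9/45 = $25,794. Book value $115,176.
Year 2: $128,970 × 8/45 = $22,928. Book value $92,248.
Year 3: $128,970 × 7/45 = $20,062. Book value $72,186.
Year 4: $128,970 × 6/45 = $17,196. Book value $54,990.
Year 5: $128,970 × 5/45 = $14,330. Book value $40,660.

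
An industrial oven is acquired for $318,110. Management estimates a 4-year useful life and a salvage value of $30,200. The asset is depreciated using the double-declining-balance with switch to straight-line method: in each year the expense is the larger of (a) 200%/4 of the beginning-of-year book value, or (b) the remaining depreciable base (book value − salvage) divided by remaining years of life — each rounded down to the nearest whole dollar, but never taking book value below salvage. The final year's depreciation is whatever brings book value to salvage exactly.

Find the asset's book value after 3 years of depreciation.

$39,764

Depreciable base = $318,110 − $30,200 = $287,910.
Year 1: DB = ⌊$318,110 × 200%/4⌋ = $159,055; SL = ⌊$287,910/4⌋ = $71,977 → take DB $159,055. Book value $159,055.
Year 2: DB = ⌊$159,055 × 200%/4⌋ = $79,527; SL = ⌊$128,855/3⌋ = $42,951 → take DB $79,527. Book value $79,528.
Year 3: DB = ⌊$79,528 × 200%/4⌋ = $39,764; SL = ⌊$49,328/2⌋ = $24,664 → take DB $39,764. Book value $39,764.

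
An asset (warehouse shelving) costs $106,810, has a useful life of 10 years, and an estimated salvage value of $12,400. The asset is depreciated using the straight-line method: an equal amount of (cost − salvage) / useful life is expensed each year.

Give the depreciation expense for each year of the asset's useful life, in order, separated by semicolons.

Depreciable base = $106,810 − $12,400 = $94,410.
Annual expense = $94,410 / 10 = $9,441.
End of year 1: book value $97,369.
End of year 2: book value $87,928.
End of year 3: book value $78,487.
End of year 4: book value $69,046.
End of year 5: book value $59,605.
End of year 6: book value $50,164.
End of year 7: book value $40,723.
End of year 8: book value $31,282.
End of year 9: book value $21,841.
End of year 10: book value $12,400.

$9,441; $9,441; $9,441; $9,441; $9,441; $9,441; $9,441; $9,441; $9,441; $9,441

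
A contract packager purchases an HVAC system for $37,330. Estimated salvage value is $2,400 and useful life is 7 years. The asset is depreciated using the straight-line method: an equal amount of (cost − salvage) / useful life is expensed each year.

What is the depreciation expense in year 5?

Depreciable base = $37,330 − $2,400 = $34,930.
Annual expense = $34,930 / 7 = $4,990.

$4,990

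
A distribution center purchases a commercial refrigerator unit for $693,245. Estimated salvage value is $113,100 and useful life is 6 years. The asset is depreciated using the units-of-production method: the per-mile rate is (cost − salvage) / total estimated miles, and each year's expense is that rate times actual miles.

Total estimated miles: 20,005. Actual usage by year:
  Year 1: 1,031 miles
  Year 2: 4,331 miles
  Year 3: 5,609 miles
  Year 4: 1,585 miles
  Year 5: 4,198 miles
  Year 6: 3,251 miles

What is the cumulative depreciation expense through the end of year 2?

Depreciable base = $693,245 − $113,100 = $580,145.
Rate = $580,145 / 20,005 miles = $29 per mile.
Year 1: 1,031 × $29 = $29,899. Book value $663,346.
Year 2: 4,331 × $29 = $125,599. Book value $537,747.
Accumulated through year 2 = $693,245 − $537,747 = $155,498.

$155,498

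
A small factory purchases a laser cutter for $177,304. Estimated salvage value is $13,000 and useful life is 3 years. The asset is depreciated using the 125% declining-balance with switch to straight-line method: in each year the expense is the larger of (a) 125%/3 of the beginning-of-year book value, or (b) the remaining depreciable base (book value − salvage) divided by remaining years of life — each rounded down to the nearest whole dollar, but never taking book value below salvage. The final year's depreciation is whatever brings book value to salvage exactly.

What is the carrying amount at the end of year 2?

Depreciable base = $177,304 − $13,000 = $164,304.
Year 1: DB = ⌊$177,304 × 125%/3⌋ = $73,876; SL = ⌊$164,304/3⌋ = $54,768 → take DB $73,876. Book value $103,428.
Year 2: DB = ⌊$103,428 × 125%/3⌋ = $43,095; SL = ⌊$90,428/2⌋ = $45,214 → take SL $45,214. Book value $58,214.

$58,214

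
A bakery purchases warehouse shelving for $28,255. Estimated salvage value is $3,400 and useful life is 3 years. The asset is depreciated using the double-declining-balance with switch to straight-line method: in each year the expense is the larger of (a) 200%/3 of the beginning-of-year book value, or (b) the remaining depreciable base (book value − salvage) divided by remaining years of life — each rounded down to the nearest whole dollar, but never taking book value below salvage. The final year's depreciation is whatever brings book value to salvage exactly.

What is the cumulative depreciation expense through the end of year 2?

$24,855

Depreciable base = $28,255 − $3,400 = $24,855.
Year 1: DB = ⌊$28,255 × 200%/3⌋ = $18,836; SL = ⌊$24,855/3⌋ = $8,285 → take DB $18,836. Book value $9,419.
Year 2: DB = ⌊$9,419 × 200%/3⌋ = $6,279; SL = ⌊$6,019/2⌋ = $3,009 → take DB $6,279, capped at $6,019. Book value $3,400.
Accumulated through year 2 = $28,255 − $3,400 = $24,855.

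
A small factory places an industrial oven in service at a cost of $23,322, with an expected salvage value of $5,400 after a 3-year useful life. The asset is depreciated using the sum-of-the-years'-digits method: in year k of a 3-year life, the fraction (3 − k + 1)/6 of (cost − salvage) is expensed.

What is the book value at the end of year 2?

Depreciable base = $23,322 − $5,400 = $17,922.
Sum of the years' digits = 3+2+1 = 6.
Year 1: $17,922 × 3/6 = $8,961. Book value $14,361.
Year 2: $17,922 × 2/6 = $5,974. Book value $8,387.

$8,387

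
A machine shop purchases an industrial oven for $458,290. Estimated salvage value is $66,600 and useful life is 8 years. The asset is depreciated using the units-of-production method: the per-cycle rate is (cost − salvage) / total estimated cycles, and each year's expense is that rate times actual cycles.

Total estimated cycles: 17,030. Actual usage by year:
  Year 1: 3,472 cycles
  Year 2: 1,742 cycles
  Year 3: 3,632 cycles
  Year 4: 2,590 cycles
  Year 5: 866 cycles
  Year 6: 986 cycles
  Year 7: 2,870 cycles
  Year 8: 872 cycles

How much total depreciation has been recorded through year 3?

$203,458

Depreciable base = $458,290 − $66,600 = $391,690.
Rate = $391,690 / 17,030 cycles = $23 per cycle.
Year 1: 3,472 × $23 = $79,856. Book value $378,434.
Year 2: 1,742 × $23 = $40,066. Book value $338,368.
Year 3: 3,632 × $23 = $83,536. Book value $254,832.
Accumulated through year 3 = $458,290 − $254,832 = $203,458.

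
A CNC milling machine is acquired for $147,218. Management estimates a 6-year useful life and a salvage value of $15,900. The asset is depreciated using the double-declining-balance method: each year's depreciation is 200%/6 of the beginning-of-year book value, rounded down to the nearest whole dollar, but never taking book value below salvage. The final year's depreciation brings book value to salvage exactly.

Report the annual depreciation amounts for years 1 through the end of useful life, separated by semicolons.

Depreciable base = $147,218 − $15,900 = $131,318.
Year 1: ⌊$147,218 × 200%/6⌋ = $49,072. Book value $98,146.
Year 2: ⌊$98,146 × 200%/6⌋ = $32,715. Book value $65,431.
Year 3: ⌊$65,431 × 200%/6⌋ = $21,810. Book value $43,621.
Year 4: ⌊$43,621 × 200%/6⌋ = $14,540. Book value $29,081.
Year 5: ⌊$29,081 × 200%/6⌋ = $9,693. Book value $19,388.
Year 6 (final): $19,388 − $15,900 = $3,488. Book value $15,900.

$49,072; $32,715; $21,810; $14,540; $9,693; $3,488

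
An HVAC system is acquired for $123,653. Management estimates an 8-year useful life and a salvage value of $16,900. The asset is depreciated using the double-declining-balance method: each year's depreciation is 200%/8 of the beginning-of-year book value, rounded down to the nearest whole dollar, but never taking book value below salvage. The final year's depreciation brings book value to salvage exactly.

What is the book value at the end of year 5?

$29,345

Depreciable base = $123,653 − $16,900 = $106,753.
Year 1: ⌊$123,653 × 200%/8⌋ = $30,913. Book value $92,740.
Year 2: ⌊$92,740 × 200%/8⌋ = $23,185. Book value $69,555.
Year 3: ⌊$69,555 × 200%/8⌋ = $17,388. Book value $52,167.
Year 4: ⌊$52,167 × 200%/8⌋ = $13,041. Book value $39,126.
Year 5: ⌊$39,126 × 200%/8⌋ = $9,781. Book value $29,345.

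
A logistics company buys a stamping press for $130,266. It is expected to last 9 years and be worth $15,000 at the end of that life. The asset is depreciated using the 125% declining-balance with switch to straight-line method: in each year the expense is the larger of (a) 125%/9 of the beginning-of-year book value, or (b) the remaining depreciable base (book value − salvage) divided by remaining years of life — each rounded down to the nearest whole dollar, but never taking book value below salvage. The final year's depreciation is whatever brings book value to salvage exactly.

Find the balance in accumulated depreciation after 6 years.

Depreciable base = $130,266 − $15,000 = $115,266.
Year 1: DB = ⌊$130,266 × 125%/9⌋ = $18,092; SL = ⌊$115,266/9⌋ = $12,807 → take DB $18,092. Book value $112,174.
Year 2: DB = ⌊$112,174 × 125%/9⌋ = $15,579; SL = ⌊$97,174/8⌋ = $12,146 → take DB $15,579. Book value $96,595.
Year 3: DB = ⌊$96,595 × 125%/9⌋ = $13,415; SL = ⌊$81,595/7⌋ = $11,656 → take DB $13,415. Book value $83,180.
Year 4: DB = ⌊$83,180 × 125%/9⌋ = $11,552; SL = ⌊$68,180/6⌋ = $11,363 → take DB $11,552. Book value $71,628.
Year 5: DB = ⌊$71,628 × 125%/9⌋ = $9,948; SL = ⌊$56,628/5⌋ = $11,325 → take SL $11,325. Book value $60,303.
Year 6: DB = ⌊$60,303 × 125%/9⌋ = $8,375; SL = ⌊$45,303/4⌋ = $11,325 → take SL $11,325. Book value $48,978.
Accumulated through year 6 = $130,266 − $48,978 = $81,288.

$81,288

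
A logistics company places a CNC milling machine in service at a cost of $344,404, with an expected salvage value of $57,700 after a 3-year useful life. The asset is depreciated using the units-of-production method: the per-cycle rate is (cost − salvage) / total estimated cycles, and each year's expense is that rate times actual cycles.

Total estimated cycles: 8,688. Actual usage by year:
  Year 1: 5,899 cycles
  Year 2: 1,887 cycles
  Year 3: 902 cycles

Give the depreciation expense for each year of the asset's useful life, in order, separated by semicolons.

$194,667; $62,271; $29,766

Depreciable base = $344,404 − $57,700 = $286,704.
Rate = $286,704 / 8,688 cycles = $33 per cycle.
Year 1: 5,899 × $33 = $194,667. Book value $149,737.
Year 2: 1,887 × $33 = $62,271. Book value $87,466.
Year 3: 902 × $33 = $29,766. Book value $57,700.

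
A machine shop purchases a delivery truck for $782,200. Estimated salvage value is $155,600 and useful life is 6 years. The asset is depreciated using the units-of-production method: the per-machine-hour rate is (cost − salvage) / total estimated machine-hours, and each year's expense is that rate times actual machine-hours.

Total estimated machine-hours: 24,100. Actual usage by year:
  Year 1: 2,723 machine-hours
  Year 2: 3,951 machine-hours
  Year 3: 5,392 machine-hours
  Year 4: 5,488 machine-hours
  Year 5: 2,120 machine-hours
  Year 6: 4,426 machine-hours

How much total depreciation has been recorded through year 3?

$313,716

Depreciable base = $782,200 − $155,600 = $626,600.
Rate = $626,600 / 24,100 machine-hours = $26 per machine-hour.
Year 1: 2,723 × $26 = $70,798. Book value $711,402.
Year 2: 3,951 × $26 = $102,726. Book value $608,676.
Year 3: 5,392 × $26 = $140,192. Book value $468,484.
Accumulated through year 3 = $782,200 − $468,484 = $313,716.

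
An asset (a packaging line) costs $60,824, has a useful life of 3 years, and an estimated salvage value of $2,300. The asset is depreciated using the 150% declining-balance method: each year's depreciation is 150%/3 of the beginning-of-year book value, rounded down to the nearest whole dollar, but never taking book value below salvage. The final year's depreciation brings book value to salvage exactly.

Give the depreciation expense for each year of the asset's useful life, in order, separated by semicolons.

Depreciable base = $60,824 − $2,300 = $58,524.
Year 1: ⌊$60,824 × 150%/3⌋ = $30,412. Book value $30,412.
Year 2: ⌊$30,412 × 150%/3⌋ = $15,206. Book value $15,206.
Year 3 (final): $15,206 − $2,300 = $12,906. Book value $2,300.

$30,412; $15,206; $12,906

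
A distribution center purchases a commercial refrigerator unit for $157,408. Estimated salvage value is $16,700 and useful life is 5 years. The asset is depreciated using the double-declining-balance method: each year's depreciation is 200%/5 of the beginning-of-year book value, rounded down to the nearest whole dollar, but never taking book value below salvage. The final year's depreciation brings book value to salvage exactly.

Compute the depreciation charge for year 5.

$3,701

Depreciable base = $157,408 − $16,700 = $140,708.
Year 1: ⌊$157,408 × 200%/5⌋ = $62,963. Book value $94,445.
Year 2: ⌊$94,445 × 200%/5⌋ = $37,778. Book value $56,667.
Year 3: ⌊$56,667 × 200%/5⌋ = $22,666. Book value $34,001.
Year 4: ⌊$34,001 × 200%/5⌋ = $13,600. Book value $20,401.
Year 5 (final): $20,401 − $16,700 = $3,701. Book value $16,700.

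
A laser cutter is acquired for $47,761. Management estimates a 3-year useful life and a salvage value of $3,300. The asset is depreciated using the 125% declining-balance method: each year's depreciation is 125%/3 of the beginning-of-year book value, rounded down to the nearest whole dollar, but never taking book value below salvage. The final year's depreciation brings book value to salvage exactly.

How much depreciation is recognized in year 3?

$12,953

Depreciable base = $47,761 − $3,300 = $44,461.
Year 1: ⌊$47,761 × 125%/3⌋ = $19,900. Book value $27,861.
Year 2: ⌊$27,861 × 125%/3⌋ = $11,608. Book value $16,253.
Year 3 (final): $16,253 − $3,300 = $12,953. Book value $3,300.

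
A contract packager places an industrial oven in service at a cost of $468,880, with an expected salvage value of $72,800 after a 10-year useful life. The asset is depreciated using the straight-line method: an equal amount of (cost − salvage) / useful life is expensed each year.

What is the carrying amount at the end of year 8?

$152,016

Depreciable base = $468,880 − $72,800 = $396,080.
Annual expense = $396,080 / 10 = $39,608.
End of year 1: book value $429,272.
End of year 2: book value $389,664.
End of year 3: book value $350,056.
End of year 4: book value $310,448.
End of year 5: book value $270,840.
End of year 6: book value $231,232.
End of year 7: book value $191,624.
End of year 8: book value $152,016.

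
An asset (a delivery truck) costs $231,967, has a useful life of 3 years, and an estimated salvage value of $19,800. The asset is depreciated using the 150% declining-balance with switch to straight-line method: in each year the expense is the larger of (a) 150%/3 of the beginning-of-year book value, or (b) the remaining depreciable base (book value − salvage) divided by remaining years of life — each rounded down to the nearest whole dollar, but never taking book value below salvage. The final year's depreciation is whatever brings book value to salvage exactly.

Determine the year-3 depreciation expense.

Depreciable base = $231,967 − $19,800 = $212,167.
Year 1: DB = ⌊$231,967 × 150%/3⌋ = $115,983; SL = ⌊$212,167/3⌋ = $70,722 → take DB $115,983. Book value $115,984.
Year 2: DB = ⌊$115,984 × 150%/3⌋ = $57,992; SL = ⌊$96,184/2⌋ = $48,092 → take DB $57,992. Book value $57,992.
Year 3 (final): $57,992 − $19,800 = $38,192. Book value $19,800.

$38,192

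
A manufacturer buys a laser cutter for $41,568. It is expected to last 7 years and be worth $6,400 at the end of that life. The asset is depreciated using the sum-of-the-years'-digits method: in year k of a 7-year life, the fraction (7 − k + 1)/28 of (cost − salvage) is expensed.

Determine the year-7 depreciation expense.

$1,256

Depreciable base = $41,568 − $6,400 = $35,168.
Sum of the years' digits = 7+6+5+4+3+2+1 = 28.
Year 1: $35,168 × 7/28 = $8,792. Book value $32,776.
Year 2: $35,168 × 6/28 = $7,536. Book value $25,240.
Year 3: $35,168 × 5/28 = $6,280. Book value $18,960.
Year 4: $35,168 × 4/28 = $5,024. Book value $13,936.
Year 5: $35,168 × 3/28 = $3,768. Book value $10,168.
Year 6: $35,168 × 2/28 = $2,512. Book value $7,656.
Year 7: $35,168 × 1/28 = $1,256. Book value $6,400.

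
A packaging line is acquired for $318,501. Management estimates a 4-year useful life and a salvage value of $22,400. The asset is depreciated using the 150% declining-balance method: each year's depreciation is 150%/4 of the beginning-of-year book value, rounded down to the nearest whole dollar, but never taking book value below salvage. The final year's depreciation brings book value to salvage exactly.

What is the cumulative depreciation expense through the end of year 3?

Depreciable base = $318,501 − $22,400 = $296,101.
Year 1: ⌊$318,501 × 150%/4⌋ = $119,437. Book value $199,064.
Year 2: ⌊$199,064 × 150%/4⌋ = $74,649. Book value $124,415.
Year 3: ⌊$124,415 × 150%/4⌋ = $46,655. Book value $77,760.
Accumulated through year 3 = $318,501 − $77,760 = $240,741.

$240,741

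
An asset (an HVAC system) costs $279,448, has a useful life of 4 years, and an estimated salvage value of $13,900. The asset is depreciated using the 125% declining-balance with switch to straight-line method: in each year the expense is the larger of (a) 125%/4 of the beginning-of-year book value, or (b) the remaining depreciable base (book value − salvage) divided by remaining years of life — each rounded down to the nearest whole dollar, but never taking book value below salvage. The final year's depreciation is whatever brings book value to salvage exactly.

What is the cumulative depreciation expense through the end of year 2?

Depreciable base = $279,448 − $13,900 = $265,548.
Year 1: DB = ⌊$279,448 × 125%/4⌋ = $87,327; SL = ⌊$265,548/4⌋ = $66,387 → take DB $87,327. Book value $192,121.
Year 2: DB = ⌊$192,121 × 125%/4⌋ = $60,037; SL = ⌊$178,221/3⌋ = $59,407 → take DB $60,037. Book value $132,084.
Accumulated through year 2 = $279,448 − $132,084 = $147,364.

$147,364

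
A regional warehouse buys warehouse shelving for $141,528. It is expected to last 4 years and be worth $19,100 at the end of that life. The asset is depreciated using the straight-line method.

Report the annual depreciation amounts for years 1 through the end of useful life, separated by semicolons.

$30,607; $30,607; $30,607; $30,607

Depreciable base = $141,528 − $19,100 = $122,428.
Annual expense = $122,428 / 4 = $30,607.
End of year 1: book value $110,921.
End of year 2: book value $80,314.
End of year 3: book value $49,707.
End of year 4: book value $19,100.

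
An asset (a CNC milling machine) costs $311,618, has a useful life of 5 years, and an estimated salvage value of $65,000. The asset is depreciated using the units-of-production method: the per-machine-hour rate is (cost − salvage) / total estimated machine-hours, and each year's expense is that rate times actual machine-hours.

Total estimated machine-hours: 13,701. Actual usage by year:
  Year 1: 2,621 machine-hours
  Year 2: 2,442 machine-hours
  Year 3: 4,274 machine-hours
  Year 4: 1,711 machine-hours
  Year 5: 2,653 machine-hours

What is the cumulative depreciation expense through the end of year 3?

Depreciable base = $311,618 − $65,000 = $246,618.
Rate = $246,618 / 13,701 machine-hours = $18 per machine-hour.
Year 1: 2,621 × $18 = $47,178. Book value $264,440.
Year 2: 2,442 × $18 = $43,956. Book value $220,484.
Year 3: 4,274 × $18 = $76,932. Book value $143,552.
Accumulated through year 3 = $311,618 − $143,552 = $168,066.

$168,066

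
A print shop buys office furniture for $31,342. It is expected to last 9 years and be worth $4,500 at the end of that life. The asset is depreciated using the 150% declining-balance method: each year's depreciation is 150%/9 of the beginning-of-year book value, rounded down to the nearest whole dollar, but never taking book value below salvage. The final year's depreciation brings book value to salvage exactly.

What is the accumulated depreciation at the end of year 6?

$20,844

Depreciable base = $31,342 − $4,500 = $26,842.
Year 1: ⌊$31,342 × 150%/9⌋ = $5,223. Book value $26,119.
Year 2: ⌊$26,119 × 150%/9⌋ = $4,353. Book value $21,766.
Year 3: ⌊$21,766 × 150%/9⌋ = $3,627. Book value $18,139.
Year 4: ⌊$18,139 × 150%/9⌋ = $3,023. Book value $15,116.
Year 5: ⌊$15,116 × 150%/9⌋ = $2,519. Book value $12,597.
Year 6: ⌊$12,597 × 150%/9⌋ = $2,099. Book value $10,498.
Accumulated through year 6 = $31,342 − $10,498 = $20,844.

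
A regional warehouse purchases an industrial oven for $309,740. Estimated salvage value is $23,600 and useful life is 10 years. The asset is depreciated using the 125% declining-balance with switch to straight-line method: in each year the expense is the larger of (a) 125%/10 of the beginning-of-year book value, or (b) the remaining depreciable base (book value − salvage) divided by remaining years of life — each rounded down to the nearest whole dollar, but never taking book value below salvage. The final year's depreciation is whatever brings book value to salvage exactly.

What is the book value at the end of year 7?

Depreciable base = $309,740 − $23,600 = $286,140.
Year 1: DB = ⌊$309,740 × 125%/10⌋ = $38,717; SL = ⌊$286,140/10⌋ = $28,614 → take DB $38,717. Book value $271,023.
Year 2: DB = ⌊$271,023 × 125%/10⌋ = $33,877; SL = ⌊$247,423/9⌋ = $27,491 → take DB $33,877. Book value $237,146.
Year 3: DB = ⌊$237,146 × 125%/10⌋ = $29,643; SL = ⌊$213,546/8⌋ = $26,693 → take DB $29,643. Book value $207,503.
Year 4: DB = ⌊$207,503 × 125%/10⌋ = $25,937; SL = ⌊$183,903/7⌋ = $26,271 → take SL $26,271. Book value $181,232.
Year 5: DB = ⌊$181,232 × 125%/10⌋ = $22,654; SL = ⌊$157,632/6⌋ = $26,272 → take SL $26,272. Book value $154,960.
Year 6: DB = ⌊$154,960 × 125%/10⌋ = $19,370; SL = ⌊$131,360/5⌋ = $26,272 → take SL $26,272. Book value $128,688.
Year 7: DB = ⌊$128,688 × 125%/10⌋ = $16,086; SL = ⌊$105,088/4⌋ = $26,272 → take SL $26,272. Book value $102,416.

$102,416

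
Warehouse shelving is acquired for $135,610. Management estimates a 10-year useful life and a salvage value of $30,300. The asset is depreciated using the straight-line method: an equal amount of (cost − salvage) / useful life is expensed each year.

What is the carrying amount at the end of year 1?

Depreciable base = $135,610 − $30,300 = $105,310.
Annual expense = $105,310 / 10 = $10,531.
End of year 1: book value $125,079.

$125,079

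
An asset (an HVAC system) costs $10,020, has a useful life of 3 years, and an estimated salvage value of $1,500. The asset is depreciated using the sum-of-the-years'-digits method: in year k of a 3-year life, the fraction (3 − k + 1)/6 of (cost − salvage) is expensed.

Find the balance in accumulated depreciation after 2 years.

$7,100

Depreciable base = $10,020 − $1,500 = $8,520.
Sum of the years' digits = 3+2+1 = 6.
Year 1: $8,520 × 3/6 = $4,260. Book value $5,760.
Year 2: $8,520 × 2/6 = $2,840. Book value $2,920.
Accumulated through year 2 = $10,020 − $2,920 = $7,100.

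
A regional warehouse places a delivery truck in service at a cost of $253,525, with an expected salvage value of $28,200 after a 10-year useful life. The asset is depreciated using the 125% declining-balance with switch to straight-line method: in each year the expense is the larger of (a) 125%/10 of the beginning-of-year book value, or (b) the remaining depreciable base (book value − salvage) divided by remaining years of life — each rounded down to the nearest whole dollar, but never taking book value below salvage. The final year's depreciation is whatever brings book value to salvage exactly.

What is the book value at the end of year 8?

Depreciable base = $253,525 − $28,200 = $225,325.
Year 1: DB = ⌊$253,525 × 125%/10⌋ = $31,690; SL = ⌊$225,325/10⌋ = $22,532 → take DB $31,690. Book value $221,835.
Year 2: DB = ⌊$221,835 × 125%/10⌋ = $27,729; SL = ⌊$193,635/9⌋ = $21,515 → take DB $27,729. Book value $194,106.
Year 3: DB = ⌊$194,106 × 125%/10⌋ = $24,263; SL = ⌊$165,906/8⌋ = $20,738 → take DB $24,263. Book value $169,843.
Year 4: DB = ⌊$169,843 × 125%/10⌋ = $21,230; SL = ⌊$141,643/7⌋ = $20,234 → take DB $21,230. Book value $148,613.
Year 5: DB = ⌊$148,613 × 125%/10⌋ = $18,576; SL = ⌊$120,413/6⌋ = $20,068 → take SL $20,068. Book value $128,545.
Year 6: DB = ⌊$128,545 × 125%/10⌋ = $16,068; SL = ⌊$100,345/5⌋ = $20,069 → take SL $20,069. Book value $108,476.
Year 7: DB = ⌊$108,476 × 125%/10⌋ = $13,559; SL = ⌊$80,276/4⌋ = $20,069 → take SL $20,069. Book value $88,407.
Year 8: DB = ⌊$88,407 × 125%/10⌋ = $11,050; SL = ⌊$60,207/3⌋ = $20,069 → take SL $20,069. Book value $68,338.

$68,338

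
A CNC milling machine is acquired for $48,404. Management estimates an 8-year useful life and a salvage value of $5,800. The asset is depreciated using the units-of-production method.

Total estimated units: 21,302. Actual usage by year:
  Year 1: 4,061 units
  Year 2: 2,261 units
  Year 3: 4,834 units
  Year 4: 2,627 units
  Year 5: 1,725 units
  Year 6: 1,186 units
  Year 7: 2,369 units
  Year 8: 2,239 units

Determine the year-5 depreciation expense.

Depreciable base = $48,404 − $5,800 = $42,604.
Rate = $42,604 / 21,302 units = $2 per unit.
Year 1: 4,061 × $2 = $8,122. Book value $40,282.
Year 2: 2,261 × $2 = $4,522. Book value $35,760.
Year 3: 4,834 × $2 = $9,668. Book value $26,092.
Year 4: 2,627 × $2 = $5,254. Book value $20,838.
Year 5: 1,725 × $2 = $3,450. Book value $17,388.

$3,450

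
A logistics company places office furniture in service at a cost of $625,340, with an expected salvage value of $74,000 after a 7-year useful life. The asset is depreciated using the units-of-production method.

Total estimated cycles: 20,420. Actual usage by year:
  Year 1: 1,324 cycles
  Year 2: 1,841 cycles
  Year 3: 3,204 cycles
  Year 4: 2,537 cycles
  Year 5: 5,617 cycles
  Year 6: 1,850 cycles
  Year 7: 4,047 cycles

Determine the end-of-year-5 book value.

Depreciable base = $625,340 − $74,000 = $551,340.
Rate = $551,340 / 20,420 cycles = $27 per cycle.
Year 1: 1,324 × $27 = $35,748. Book value $589,592.
Year 2: 1,841 × $27 = $49,707. Book value $539,885.
Year 3: 3,204 × $27 = $86,508. Book value $453,377.
Year 4: 2,537 × $27 = $68,499. Book value $384,878.
Year 5: 5,617 × $27 = $151,659. Book value $233,219.

$233,219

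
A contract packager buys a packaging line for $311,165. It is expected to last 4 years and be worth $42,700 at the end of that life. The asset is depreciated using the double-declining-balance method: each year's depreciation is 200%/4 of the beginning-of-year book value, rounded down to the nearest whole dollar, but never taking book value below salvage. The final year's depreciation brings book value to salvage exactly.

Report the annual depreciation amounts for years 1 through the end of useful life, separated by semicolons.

Depreciable base = $311,165 − $42,700 = $268,465.
Year 1: ⌊$311,165 × 200%/4⌋ = $155,582. Book value $155,583.
Year 2: ⌊$155,583 × 200%/4⌋ = $77,791. Book value $77,792.
Year 3: ⌊$77,792 × 200%/4⌋ = $38,896, capped at $35,092. Book value $42,700.
Year 4 (final): $42,700 − $42,700 = $0. Book value $42,700.

$155,582; $77,791; $35,092; $0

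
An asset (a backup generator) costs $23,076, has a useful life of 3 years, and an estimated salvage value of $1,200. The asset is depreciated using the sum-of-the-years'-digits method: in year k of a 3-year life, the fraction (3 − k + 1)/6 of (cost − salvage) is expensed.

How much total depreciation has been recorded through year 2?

$18,230

Depreciable base = $23,076 − $1,200 = $21,876.
Sum of the years' digits = 3+2+1 = 6.
Year 1: $21,876 × 3/6 = $10,938. Book value $12,138.
Year 2: $21,876 × 2/6 = $7,292. Book value $4,846.
Accumulated through year 2 = $23,076 − $4,846 = $18,230.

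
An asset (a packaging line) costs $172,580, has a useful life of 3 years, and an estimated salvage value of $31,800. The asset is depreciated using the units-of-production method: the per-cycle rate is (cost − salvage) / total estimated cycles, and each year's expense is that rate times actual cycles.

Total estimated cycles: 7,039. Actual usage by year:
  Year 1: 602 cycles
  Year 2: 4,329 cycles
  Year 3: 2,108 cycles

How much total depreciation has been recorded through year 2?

$98,620

Depreciable base = $172,580 − $31,800 = $140,780.
Rate = $140,780 / 7,039 cycles = $20 per cycle.
Year 1: 602 × $20 = $12,040. Book value $160,540.
Year 2: 4,329 × $20 = $86,580. Book value $73,960.
Accumulated through year 2 = $172,580 − $73,960 = $98,620.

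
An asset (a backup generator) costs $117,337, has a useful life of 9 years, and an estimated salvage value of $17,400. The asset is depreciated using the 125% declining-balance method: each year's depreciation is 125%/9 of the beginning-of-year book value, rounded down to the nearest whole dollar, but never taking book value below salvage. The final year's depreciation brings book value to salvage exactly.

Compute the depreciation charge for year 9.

$18,077

Depreciable base = $117,337 − $17,400 = $99,937.
Year 1: ⌊$117,337 × 125%/9⌋ = $16,296. Book value $101,041.
Year 2: ⌊$101,041 × 125%/9⌋ = $14,033. Book value $87,008.
Year 3: ⌊$87,008 × 125%/9⌋ = $12,084. Book value $74,924.
Year 4: ⌊$74,924 × 125%/9⌋ = $10,406. Book value $64,518.
Year 5: ⌊$64,518 × 125%/9⌋ = $8,960. Book value $55,558.
Year 6: ⌊$55,558 × 125%/9⌋ = $7,716. Book value $47,842.
Year 7: ⌊$47,842 × 125%/9⌋ = $6,644. Book value $41,198.
Year 8: ⌊$41,198 × 125%/9⌋ = $5,721. Book value $35,477.
Year 9 (final): $35,477 − $17,400 = $18,077. Book value $17,400.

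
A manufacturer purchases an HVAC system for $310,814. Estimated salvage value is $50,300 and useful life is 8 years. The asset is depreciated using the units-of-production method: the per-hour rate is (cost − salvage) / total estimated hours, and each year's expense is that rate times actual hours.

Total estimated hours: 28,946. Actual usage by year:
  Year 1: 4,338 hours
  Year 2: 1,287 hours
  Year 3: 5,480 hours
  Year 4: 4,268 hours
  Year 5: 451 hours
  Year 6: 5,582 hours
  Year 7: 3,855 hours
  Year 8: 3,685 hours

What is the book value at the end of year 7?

$83,465

Depreciable base = $310,814 − $50,300 = $260,514.
Rate = $260,514 / 28,946 hours = $9 per hour.
Year 1: 4,338 × $9 = $39,042. Book value $271,772.
Year 2: 1,287 × $9 = $11,583. Book value $260,189.
Year 3: 5,480 × $9 = $49,320. Book value $210,869.
Year 4: 4,268 × $9 = $38,412. Book value $172,457.
Year 5: 451 × $9 = $4,059. Book value $168,398.
Year 6: 5,582 × $9 = $50,238. Book value $118,160.
Year 7: 3,855 × $9 = $34,695. Book value $83,465.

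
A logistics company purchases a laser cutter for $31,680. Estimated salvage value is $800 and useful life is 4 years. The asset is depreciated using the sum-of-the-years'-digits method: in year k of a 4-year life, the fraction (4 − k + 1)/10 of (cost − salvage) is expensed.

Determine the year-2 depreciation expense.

$9,264

Depreciable base = $31,680 − $800 = $30,880.
Sum of the years' digits = 4+3+2+1 = 10.
Year 1: $30,880 × 4/10 = $12,352. Book value $19,328.
Year 2: $30,880 × 3/10 = $9,264. Book value $10,064.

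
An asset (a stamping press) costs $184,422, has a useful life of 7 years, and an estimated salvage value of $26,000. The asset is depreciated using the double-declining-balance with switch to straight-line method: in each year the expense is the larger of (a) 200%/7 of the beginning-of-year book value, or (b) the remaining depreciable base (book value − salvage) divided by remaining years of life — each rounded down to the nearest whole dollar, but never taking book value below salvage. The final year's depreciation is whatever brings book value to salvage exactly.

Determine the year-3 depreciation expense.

Depreciable base = $184,422 − $26,000 = $158,422.
Year 1: DB = ⌊$184,422 × 200%/7⌋ = $52,692; SL = ⌊$158,422/7⌋ = $22,631 → take DB $52,692. Book value $131,730.
Year 2: DB = ⌊$131,730 × 200%/7⌋ = $37,637; SL = ⌊$105,730/6⌋ = $17,621 → take DB $37,637. Book value $94,093.
Year 3: DB = ⌊$94,093 × 200%/7⌋ = $26,883; SL = ⌊$68,093/5⌋ = $13,618 → take DB $26,883. Book value $67,210.

$26,883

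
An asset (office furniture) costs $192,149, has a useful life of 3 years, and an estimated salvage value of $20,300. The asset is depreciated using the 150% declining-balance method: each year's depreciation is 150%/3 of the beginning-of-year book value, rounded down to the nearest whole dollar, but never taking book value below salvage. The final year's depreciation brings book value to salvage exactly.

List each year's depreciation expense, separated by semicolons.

$96,074; $48,037; $27,738

Depreciable base = $192,149 − $20,300 = $171,849.
Year 1: ⌊$192,149 × 150%/3⌋ = $96,074. Book value $96,075.
Year 2: ⌊$96,075 × 150%/3⌋ = $48,037. Book value $48,038.
Year 3 (final): $48,038 − $20,300 = $27,738. Book value $20,300.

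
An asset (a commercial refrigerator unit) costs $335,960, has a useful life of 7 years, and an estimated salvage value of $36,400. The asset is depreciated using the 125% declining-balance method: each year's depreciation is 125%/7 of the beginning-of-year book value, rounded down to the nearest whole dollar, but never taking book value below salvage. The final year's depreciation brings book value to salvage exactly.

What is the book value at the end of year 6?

Depreciable base = $335,960 − $36,400 = $299,560.
Year 1: ⌊$335,960 × 125%/7⌋ = $59,992. Book value $275,968.
Year 2: ⌊$275,968 × 125%/7⌋ = $49,280. Book value $226,688.
Year 3: ⌊$226,688 × 125%/7⌋ = $40,480. Book value $186,208.
Year 4: ⌊$186,208 × 125%/7⌋ = $33,251. Book value $152,957.
Year 5: ⌊$152,957 × 125%/7⌋ = $27,313. Book value $125,644.
Year 6: ⌊$125,644 × 125%/7⌋ = $22,436. Book value $103,208.

$103,208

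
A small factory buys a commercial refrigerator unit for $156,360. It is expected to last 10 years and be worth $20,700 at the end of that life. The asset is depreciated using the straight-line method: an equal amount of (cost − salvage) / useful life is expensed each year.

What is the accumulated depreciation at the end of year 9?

$122,094

Depreciable base = $156,360 − $20,700 = $135,660.
Annual expense = $135,660 / 10 = $13,566.
End of year 1: book value $142,794.
End of year 2: book value $129,228.
End of year 3: book value $115,662.
End of year 4: book value $102,096.
End of year 5: book value $88,530.
End of year 6: book value $74,964.
End of year 7: book value $61,398.
End of year 8: book value $47,832.
End of year 9: book value $34,266.
Accumulated through year 9 = $156,360 − $34,266 = $122,094.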